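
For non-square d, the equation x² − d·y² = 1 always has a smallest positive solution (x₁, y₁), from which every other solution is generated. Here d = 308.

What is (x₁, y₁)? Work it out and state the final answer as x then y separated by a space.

351 20

√308 = [17; 1,1,4,1,1,34, …], period ℓ=6 (even) → k=5
i=0: a=17 ⇒ p=17, q=1
i=1: a=1 ⇒ p=18, q=1
i=2: a=1 ⇒ p=35, q=2
i=3: a=4 ⇒ p=158, q=9
i=4: a=1 ⇒ p=193, q=11
i=5: a=1 ⇒ p=351, q=20
→ (351, 20).  Check: 351²=123201, 308·20²=123200, difference 1.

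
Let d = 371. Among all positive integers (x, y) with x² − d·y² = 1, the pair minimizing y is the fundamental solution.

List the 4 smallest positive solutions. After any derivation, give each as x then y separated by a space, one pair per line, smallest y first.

1695 88
5746049 298320
19479104415 1011304712
66034158220801 3428322675360

d=371: √d = [19; 3,1,4,1,3,38] (ℓ=6, even), read p_5/q_5
a_0=19:  p_0=19·1+0=19,  q_0=19·0+1=1
a_1=3:  p_1=3·19+1=58,  q_1=3·1+0=3
a_2=1:  p_2=1·58+19=77,  q_2=1·3+1=4
a_3=4:  p_3=4·77+58=366,  q_3=4·4+3=19
a_4=1:  p_4=1·366+77=443,  q_4=1·19+4=23
a_5=3:  p_5=3·443+366=1695,  q_5=3·23+19=88
→ (1695, 88).  Check: 1695²=2873025, 371·88²=2873024, difference 1.
n=2: (1695,88)∘(1695,88) = (1695·1695+371·88·88, 1695·88+88·1695) = (5746049,298320)
n=3: (5746049,298320)∘(1695,88) = (1695·5746049+371·88·298320, 1695·298320+88·5746049) = (19479104415,1011304712)
n=4: (19479104415,1011304712)∘(1695,88) = (1695·19479104415+371·88·1011304712, 1695·1011304712+88·19479104415) = (66034158220801,3428322675360)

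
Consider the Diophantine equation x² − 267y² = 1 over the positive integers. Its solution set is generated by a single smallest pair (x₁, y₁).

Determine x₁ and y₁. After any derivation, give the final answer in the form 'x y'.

√267 = [16; 2,1,15,1,2,32, …], period ℓ=6 (even) → k=5
step 0: (16, 1)  from 16·(1,0) + (0,1)
step 1: (33, 2)  from 2·(16,1) + (1,0)
step 2: (49, 3)  from 1·(33,2) + (16,1)
step 3: (768, 47)  from 15·(49,3) + (33,2)
step 4: (817, 50)  from 1·(768,47) + (49,3)
step 5: (2402, 147)  from 2·(817,50) + (768,47)
fundamental: x₁=2402, y₁=147  (since 5769604 − 267·21609 = 1)

2402 147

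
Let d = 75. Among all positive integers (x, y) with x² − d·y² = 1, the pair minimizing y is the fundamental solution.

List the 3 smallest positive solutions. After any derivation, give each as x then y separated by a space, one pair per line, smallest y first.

[8; 1,1,1,16] for √75; ℓ=4 ⇒ convergent index 3
step 0: (8, 1)  from 8·(1,0) + (0,1)
…
step 2: (17, 2)  from 1·(9,1) + (8,1)
step 3: (26, 3)  from 1·(17,2) + (9,1)
→ (26, 3).  Check: 26²=676, 75·3²=675, difference 1.
(x_2, y_2) = (26·26 + 75·3·3, 26·3 + 3·26) = (1351, 156)
(x_3, y_3) = (26·1351 + 75·3·156, 26·156 + 3·1351) = (70226, 8109)

26 3
1351 156
70226 8109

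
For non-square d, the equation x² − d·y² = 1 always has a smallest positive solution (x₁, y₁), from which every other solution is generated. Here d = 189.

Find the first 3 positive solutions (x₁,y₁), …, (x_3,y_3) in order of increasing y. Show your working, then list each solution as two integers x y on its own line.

55 4
6049 440
665335 48396

d=189: √d = [13; 1,2,1,26] (ℓ=4, even), read p_3/q_3
a_0=13:  p_0=13·1+0=13,  q_0=13·0+1=1
a_1=1:  p_1=1·13+1=14,  q_1=1·1+0=1
a_2=2:  p_2=2·14+13=41,  q_2=2·1+1=3
a_3=1:  p_3=1·41+14=55,  q_3=1·3+1=4
→ (55, 4).  Check: 55²=3025, 189·4²=3024, difference 1.
(55+4√189)^2 = 6049 + 440√189
(55+4√189)^3 = 665335 + 48396√189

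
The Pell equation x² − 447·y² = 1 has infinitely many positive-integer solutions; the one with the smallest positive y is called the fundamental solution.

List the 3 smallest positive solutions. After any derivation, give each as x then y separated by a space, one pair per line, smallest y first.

148 7
43807 2072
12966724 613305

d=447: √d = [21; 7,42] (ℓ=2, even), read p_1/q_1
step 0: (21, 1)  from 21·(1,0) + (0,1)
step 1: (148, 7)  from 7·(21,1) + (1,0)
fundamental: x₁=148, y₁=7  (since 21904 − 447·49 = 1)
k=2:  x_2 = 148·148+447·7·7 = 43807,  y_2 = 148·7+7·148 = 2072
k=3:  x_3 = 148·43807+447·7·2072 = 12966724,  y_3 = 148·2072+7·43807 = 613305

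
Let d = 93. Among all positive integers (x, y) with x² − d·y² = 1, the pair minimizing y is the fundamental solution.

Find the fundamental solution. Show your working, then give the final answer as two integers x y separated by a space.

√93 → a₀=9, period (1,1,1,4,6,4,1,1,1,18); ℓ=10 even so k=9
a_0=9:  p_0=9·1+0=9,  q_0=9·0+1=1
a_1=1:  p_1=1·9+1=10,  q_1=1·1+0=1
…
a_4=4:  p_4=4·29+19=135,  q_4=4·3+2=14
a_5=6:  p_5=6·135+29=839,  q_5=6·14+3=87
a_6=4:  p_6=4·839+135=3491,  q_6=4·87+14=362
…
a_8=1:  p_8=1·4330+3491=7821,  q_8=1·449+362=811
a_9=1:  p_9=1·7821+4330=12151,  q_9=1·811+449=1260
(x₁, y₁) = (12151, 1260);  12151² − 93·1260² = 1 ✓

12151 1260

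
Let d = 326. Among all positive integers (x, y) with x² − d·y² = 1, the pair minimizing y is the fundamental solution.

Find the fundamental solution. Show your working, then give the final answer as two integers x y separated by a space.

√326 → a₀=18, period (18,36); ℓ=2 even so k=1
step 0: (18, 1)  from 18·(1,0) + (0,1)
step 1: (325, 18)  from 18·(18,1) + (1,0)
(x₁, y₁) = (325, 18);  325² − 326·18² = 1 ✓

325 18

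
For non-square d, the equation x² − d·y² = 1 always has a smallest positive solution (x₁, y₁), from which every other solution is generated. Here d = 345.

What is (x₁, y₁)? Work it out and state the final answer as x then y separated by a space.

6761 364

√345 = [18; 1,1,2,1,6,1,2,1,1,36, …], period ℓ=10 (even) → k=9
a_0=18:  p_0=18·1+0=18,  q_0=18·0+1=1
…
a_2=1:  p_2=1·19+18=37,  q_2=1·1+1=2
a_3=2:  p_3=2·37+19=93,  q_3=2·2+1=5
a_4=1:  p_4=1·93+37=130,  q_4=1·5+2=7
a_5=6:  p_5=6·130+93=873,  q_5=6·7+5=47
a_6=1:  p_6=1·873+130=1003,  q_6=1·47+7=54
a_7=2:  p_7=2·1003+873=2879,  q_7=2·54+47=155
a_8=1:  p_8=1·2879+1003=3882,  q_8=1·155+54=209
a_9=1:  p_9=1·3882+2879=6761,  q_9=1·209+155=364
fundamental: x₁=6761, y₁=364  (since 45711121 − 345·132496 = 1)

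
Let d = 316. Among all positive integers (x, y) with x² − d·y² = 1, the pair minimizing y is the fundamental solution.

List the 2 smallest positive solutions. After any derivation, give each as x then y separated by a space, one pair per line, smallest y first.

[17; 1,3,2,8,2,3,1,34] for √316; ℓ=8 ⇒ convergent index 7
a_0=17:  p_0=17·1+0=17,  q_0=17·0+1=1
a_1=1:  p_1=1·17+1=18,  q_1=1·1+0=1
a_2=3:  p_2=3·18+17=71,  q_2=3·1+1=4
…
a_4=8:  p_4=8·160+71=1351,  q_4=8·9+4=76
a_5=2:  p_5=2·1351+160=2862,  q_5=2·76+9=161
a_6=3:  p_6=3·2862+1351=9937,  q_6=3·161+76=559
a_7=1:  p_7=1·9937+2862=12799,  q_7=1·559+161=720
(x₁, y₁) = (12799, 720);  12799² − 316·720² = 1 ✓
(x_2, y_2) = (12799·12799 + 316·720·720, 12799·720 + 720·12799) = (327628801, 18430560)

12799 720
327628801 18430560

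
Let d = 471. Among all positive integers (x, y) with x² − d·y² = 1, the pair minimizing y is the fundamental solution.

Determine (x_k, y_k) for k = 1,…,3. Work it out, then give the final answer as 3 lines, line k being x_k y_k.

7838695 361188
122890278606049 5662485139320
1926598824915678693415 88772987898323613612

√471 → a₀=21, period (1,2,2,1,3,…,2,1,42); ℓ=14 even so k=13
step 0: (21, 1)  from 21·(1,0) + (0,1)
…
step 4: (217, 10)  from 1·(152,7) + (65,3)
…
step 7: (48809, 2249)  from 14·(3429,158) + (803,37)
step 8: (198665, 9154)  from 4·(48809,2249) + (3429,158)
…
step 12: (5506953, 253747)  from 2·(2331742,107441) + (843469,38865)
step 13: (7838695, 361188)  from 1·(5506953,253747) + (2331742,107441)
(x₁, y₁) = (7838695, 361188);  7838695² − 471·361188² = 1 ✓
n=2: (7838695,361188)∘(7838695,361188) = (7838695·7838695+471·361188·361188, 7838695·361188+361188·7838695) = (122890278606049,5662485139320)
n=3: (122890278606049,5662485139320)∘(7838695,361188) = (7838695·122890278606049+471·361188·5662485139320, 7838695·5662485139320+361188·122890278606049) = (1926598824915678693415,88772987898323613612)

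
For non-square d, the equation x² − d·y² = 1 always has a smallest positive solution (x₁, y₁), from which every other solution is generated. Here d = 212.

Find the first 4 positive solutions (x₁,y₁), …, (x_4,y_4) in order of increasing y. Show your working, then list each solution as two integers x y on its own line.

66249 4550
8777860001 602865900
1163048894346249 79878526013650
154101652394311440001 10583744939153731800

√212 = [14; 1,1,3,1,1,…,1,1,28, …], period ℓ=14 (even) → k=13
a_0=14:  p_0=14·1+0=14,  q_0=14·0+1=1
…
a_2=1:  p_2=1·15+14=29,  q_2=1·1+1=2
…
a_4=1:  p_4=1·102+29=131,  q_4=1·7+2=9
…
a_8=1:  p_8=1·2417+364=2781,  q_8=1·166+25=191
a_9=1:  p_9=1·2781+2417=5198,  q_9=1·191+166=357
…
a_12=1:  p_12=1·29135+7979=37114,  q_12=1·2001+548=2549
a_13=1:  p_13=1·37114+29135=66249,  q_13=1·2549+2001=4550
fundamental: x₁=66249, y₁=4550  (since 4388930001 − 212·20702500 = 1)
n=2: (66249,4550)∘(66249,4550) = (66249·66249+212·4550·4550, 66249·4550+4550·66249) = (8777860001,602865900)
n=3: (8777860001,602865900)∘(66249,4550) = (66249·8777860001+212·4550·602865900, 66249·602865900+4550·8777860001) = (1163048894346249,79878526013650)
n=4: (1163048894346249,79878526013650)∘(66249,4550) = (66249·1163048894346249+212·4550·79878526013650, 66249·79878526013650+4550·1163048894346249) = (154101652394311440001,10583744939153731800)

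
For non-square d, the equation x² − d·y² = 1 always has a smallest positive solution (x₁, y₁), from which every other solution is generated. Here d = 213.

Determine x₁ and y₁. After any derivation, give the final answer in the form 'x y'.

194399 13320

[14; 1,1,2,6,1,8,1,6,2,1,1,28] for √213; ℓ=12 ⇒ convergent index 11
a_0=14:  p_0=14·1+0=14,  q_0=14·0+1=1
…
a_3=2:  p_3=2·29+15=73,  q_3=2·2+1=5
…
a_6=8:  p_6=8·540+467=4787,  q_6=8·37+32=328
a_7=1:  p_7=1·4787+540=5327,  q_7=1·328+37=365
…
a_10=1:  p_10=1·78825+36749=115574,  q_10=1·5401+2518=7919
a_11=1:  p_11=1·115574+78825=194399,  q_11=1·7919+5401=13320
→ (194399, 13320).  Check: 194399²=37790971201, 213·13320²=37790971200, difference 1.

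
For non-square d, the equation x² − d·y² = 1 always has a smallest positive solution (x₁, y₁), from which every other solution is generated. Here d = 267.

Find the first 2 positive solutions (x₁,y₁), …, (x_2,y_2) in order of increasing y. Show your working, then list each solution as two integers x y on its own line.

2402 147
11539207 706188

[16; 2,1,15,1,2,32] for √267; ℓ=6 ⇒ convergent index 5
i=0: a=16 ⇒ p=16, q=1
…
i=2: a=1 ⇒ p=49, q=3
…
i=4: a=1 ⇒ p=817, q=50
i=5: a=2 ⇒ p=2402, q=147
fundamental: x₁=2402, y₁=147  (since 5769604 − 267·21609 = 1)
(2402+147√267)^2 = 11539207 + 706188√267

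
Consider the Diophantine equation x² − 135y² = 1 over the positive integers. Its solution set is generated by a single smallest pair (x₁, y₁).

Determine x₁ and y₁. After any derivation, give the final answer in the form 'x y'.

244 21

[11; 1,1,1,1,1,1,1,22] for √135; ℓ=8 ⇒ convergent index 7
step 0: (11, 1)  from 11·(1,0) + (0,1)
step 1: (12, 1)  from 1·(11,1) + (1,0)
step 2: (23, 2)  from 1·(12,1) + (11,1)
step 3: (35, 3)  from 1·(23,2) + (12,1)
step 4: (58, 5)  from 1·(35,3) + (23,2)
step 5: (93, 8)  from 1·(58,5) + (35,3)
step 6: (151, 13)  from 1·(93,8) + (58,5)
step 7: (244, 21)  from 1·(151,13) + (93,8)
(x₁, y₁) = (244, 21);  244² − 135·21² = 1 ✓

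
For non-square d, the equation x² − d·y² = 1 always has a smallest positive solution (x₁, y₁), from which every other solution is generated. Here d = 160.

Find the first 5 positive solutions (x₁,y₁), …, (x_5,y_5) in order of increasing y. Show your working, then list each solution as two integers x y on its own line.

d=160: √d = [12; 1,1,1,5,1,1,1,24] (ℓ=8, even), read p_7/q_7
i=0: a=12 ⇒ p=12, q=1
i=1: a=1 ⇒ p=13, q=1
…
i=3: a=1 ⇒ p=38, q=3
i=4: a=5 ⇒ p=215, q=17
i=5: a=1 ⇒ p=253, q=20
i=6: a=1 ⇒ p=468, q=37
i=7: a=1 ⇒ p=721, q=57
fundamental: x₁=721, y₁=57  (since 519841 − 160·3249 = 1)
k=2:  x_2 = 721·721+160·57·57 = 1039681,  y_2 = 721·57+57·721 = 82194
k=3:  x_3 = 721·1039681+160·57·82194 = 1499219281,  y_3 = 721·82194+57·1039681 = 118523691
k=4:  x_4 = 721·1499219281+160·57·118523691 = 2161873163521,  y_4 = 721·118523691+57·1499219281 = 170911080228
k=5:  x_5 = 721·2161873163521+160·57·170911080228 = 3117419602578001,  y_5 = 721·170911080228+57·2161873163521 = 246453659165085

721 57
1039681 82194
1499219281 118523691
2161873163521 170911080228
3117419602578001 246453659165085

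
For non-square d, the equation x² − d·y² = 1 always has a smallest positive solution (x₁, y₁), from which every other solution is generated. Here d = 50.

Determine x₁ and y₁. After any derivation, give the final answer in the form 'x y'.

99 14

√50 → a₀=7, period (14); ℓ=1 odd so k=1
a_0=7:  p_0=7·1+0=7,  q_0=7·0+1=1
a_1=14:  p_1=14·7+1=99,  q_1=14·1+0=14
→ (99, 14).  Check: 99²=9801, 50·14²=9800, difference 1.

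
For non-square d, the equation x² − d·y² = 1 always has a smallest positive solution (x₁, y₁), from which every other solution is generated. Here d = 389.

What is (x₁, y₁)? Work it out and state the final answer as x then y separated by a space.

3287049 166660

√389 = [19; 1,2,1,1,1,1,2,1,38, …], period ℓ=9 (odd) → k=17
step 0: (19, 1)  from 19·(1,0) + (0,1)
step 1: (20, 1)  from 1·(19,1) + (1,0)
step 2: (59, 3)  from 2·(20,1) + (19,1)
…
step 4: (138, 7)  from 1·(79,4) + (59,3)
step 5: (217, 11)  from 1·(138,7) + (79,4)
step 6: (355, 18)  from 1·(217,11) + (138,7)
…
step 8: (1282, 65)  from 1·(927,47) + (355,18)
…
step 16: (2376809, 120509)  from 2·(910240,46151) + (556329,28207)
step 17: (3287049, 166660)  from 1·(2376809,120509) + (910240,46151)
(x₁, y₁) = (3287049, 166660);  3287049² − 389·166660² = 1 ✓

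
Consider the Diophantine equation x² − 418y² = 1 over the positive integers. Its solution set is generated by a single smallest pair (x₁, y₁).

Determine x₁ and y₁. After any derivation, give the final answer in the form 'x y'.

33857 1656

√418 → a₀=20, period (2,4,20,4,2,40); ℓ=6 even so k=5
a_0=20:  p_0=20·1+0=20,  q_0=20·0+1=1
…
a_2=4:  p_2=4·41+20=184,  q_2=4·2+1=9
…
a_4=4:  p_4=4·3721+184=15068,  q_4=4·182+9=737
a_5=2:  p_5=2·15068+3721=33857,  q_5=2·737+182=1656
(x₁, y₁) = (33857, 1656);  33857² − 418·1656² = 1 ✓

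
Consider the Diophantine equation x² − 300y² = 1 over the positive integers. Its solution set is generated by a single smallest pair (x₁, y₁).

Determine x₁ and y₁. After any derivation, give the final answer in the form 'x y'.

√300 = [17; 3,8,3,34, …], period ℓ=4 (even) → k=3
k=0  a_k=17  p_k/q_k = 17/1
k=1  a_k=3  p_k/q_k = 52/3
k=2  a_k=8  p_k/q_k = 433/25
k=3  a_k=3  p_k/q_k = 1351/78
(x₁, y₁) = (1351, 78);  1351² − 300·78² = 1 ✓

1351 78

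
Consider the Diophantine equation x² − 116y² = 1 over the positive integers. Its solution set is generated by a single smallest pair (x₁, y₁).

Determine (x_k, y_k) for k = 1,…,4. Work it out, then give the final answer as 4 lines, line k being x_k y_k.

9801 910
192119201 17837820
3765920568201 349656946730
73819574785756801 6853975451963640

[10; 1,3,2,1,4,1,2,3,1,20] for √116; ℓ=10 ⇒ convergent index 9
k=0  a_k=10  p_k/q_k = 10/1
k=1  a_k=1  p_k/q_k = 11/1
k=2  a_k=3  p_k/q_k = 43/4
k=3  a_k=2  p_k/q_k = 97/9
k=4  a_k=1  p_k/q_k = 140/13
k=5  a_k=4  p_k/q_k = 657/61
k=6  a_k=1  p_k/q_k = 797/74
…
k=8  a_k=3  p_k/q_k = 7550/701
k=9  a_k=1  p_k/q_k = 9801/910
fundamental: x₁=9801, y₁=910  (since 96059601 − 116·828100 = 1)
n=2: (9801,910)∘(9801,910) = (9801·9801+116·910·910, 9801·910+910·9801) = (192119201,17837820)
n=3: (192119201,17837820)∘(9801,910) = (9801·192119201+116·910·17837820, 9801·17837820+910·192119201) = (3765920568201,349656946730)
n=4: (3765920568201,349656946730)∘(9801,910) = (9801·3765920568201+116·910·349656946730, 9801·349656946730+910·3765920568201) = (73819574785756801,6853975451963640)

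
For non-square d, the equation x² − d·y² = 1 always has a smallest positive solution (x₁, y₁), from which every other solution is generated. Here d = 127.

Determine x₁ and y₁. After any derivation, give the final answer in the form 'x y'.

√127 = [11; 3,1,2,2,7,11,7,2,2,1,3,22, …], period ℓ=12 (even) → k=11
i=0: a=11 ⇒ p=11, q=1
i=1: a=3 ⇒ p=34, q=3
…
i=5: a=7 ⇒ p=2175, q=193
…
i=7: a=7 ⇒ p=171701, q=15236
…
i=10: a=1 ⇒ p=1274561, q=113099
i=11: a=3 ⇒ p=4730624, q=419775
fundamental: x₁=4730624, y₁=419775  (since 22378803429376 − 127·176211050625 = 1)

4730624 419775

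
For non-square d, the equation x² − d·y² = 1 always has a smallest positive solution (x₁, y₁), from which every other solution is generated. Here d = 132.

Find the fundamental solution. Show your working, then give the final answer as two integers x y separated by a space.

23 2

√132 = [11; 2,22, …], period ℓ=2 (even) → k=1
k=0  a_k=11  p_k/q_k = 11/1
k=1  a_k=2  p_k/q_k = 23/2
→ (23, 2).  Check: 23²=529, 132·2²=528, difference 1.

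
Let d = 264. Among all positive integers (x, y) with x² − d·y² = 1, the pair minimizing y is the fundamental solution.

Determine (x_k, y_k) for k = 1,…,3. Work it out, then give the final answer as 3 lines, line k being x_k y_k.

65 4
8449 520
1098305 67596

[16; 4,32] for √264; ℓ=2 ⇒ convergent index 1
a_0=16:  p_0=16·1+0=16,  q_0=16·0+1=1
a_1=4:  p_1=4·16+1=65,  q_1=4·1+0=4
fundamental: x₁=65, y₁=4  (since 4225 − 264·16 = 1)
(x_2, y_2) = (65·65 + 264·4·4, 65·4 + 4·65) = (8449, 520)
(x_3, y_3) = (65·8449 + 264·4·520, 65·520 + 4·8449) = (1098305, 67596)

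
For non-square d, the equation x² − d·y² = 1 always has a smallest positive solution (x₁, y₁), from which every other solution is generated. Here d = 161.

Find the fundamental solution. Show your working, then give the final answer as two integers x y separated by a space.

√161 = [12; 1,2,4,1,2,1,4,2,1,24, …], period ℓ=10 (even) → k=9
k=0  a_k=12  p_k/q_k = 12/1
k=1  a_k=1  p_k/q_k = 13/1
k=2  a_k=2  p_k/q_k = 38/3
…
k=8  a_k=2  p_k/q_k = 8108/639
k=9  a_k=1  p_k/q_k = 11775/928
(x₁, y₁) = (11775, 928);  11775² − 161·928² = 1 ✓

11775 928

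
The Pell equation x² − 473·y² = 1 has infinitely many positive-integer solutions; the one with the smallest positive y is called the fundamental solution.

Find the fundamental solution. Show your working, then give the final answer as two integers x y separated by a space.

87 4

[21; 1,2,1,42] for √473; ℓ=4 ⇒ convergent index 3
a_0=21:  p_0=21·1+0=21,  q_0=21·0+1=1
a_1=1:  p_1=1·21+1=22,  q_1=1·1+0=1
a_2=2:  p_2=2·22+21=65,  q_2=2·1+1=3
a_3=1:  p_3=1·65+22=87,  q_3=1·3+1=4
(x₁, y₁) = (87, 4);  87² − 473·4² = 1 ✓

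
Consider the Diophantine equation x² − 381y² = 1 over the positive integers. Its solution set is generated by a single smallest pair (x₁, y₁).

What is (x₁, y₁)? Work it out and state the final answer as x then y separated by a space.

d=381: √d = [19; 1,1,12,1,1,38] (ℓ=6, even), read p_5/q_5
a_0=19:  p_0=19·1+0=19,  q_0=19·0+1=1
…
a_2=1:  p_2=1·20+19=39,  q_2=1·1+1=2
…
a_4=1:  p_4=1·488+39=527,  q_4=1·25+2=27
a_5=1:  p_5=1·527+488=1015,  q_5=1·27+25=52
→ (1015, 52).  Check: 1015²=1030225, 381·52²=1030224, difference 1.

1015 52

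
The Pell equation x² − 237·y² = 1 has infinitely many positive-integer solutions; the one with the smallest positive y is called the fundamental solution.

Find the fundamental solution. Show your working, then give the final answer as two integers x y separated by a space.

228151 14820

√237 = [15; 2,1,1,7,10,7,1,1,2,30, …], period ℓ=10 (even) → k=9
a_0=15:  p_0=15·1+0=15,  q_0=15·0+1=1
…
a_2=1:  p_2=1·31+15=46,  q_2=1·2+1=3
…
a_6=7:  p_6=7·5927+585=42074,  q_6=7·385+38=2733
…
a_8=1:  p_8=1·48001+42074=90075,  q_8=1·3118+2733=5851
a_9=2:  p_9=2·90075+48001=228151,  q_9=2·5851+3118=14820
(x₁, y₁) = (228151, 14820);  228151² − 237·14820² = 1 ✓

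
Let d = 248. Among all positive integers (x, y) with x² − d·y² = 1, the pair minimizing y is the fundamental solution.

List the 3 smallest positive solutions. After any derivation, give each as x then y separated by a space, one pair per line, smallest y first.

63 4
7937 504
999999 63500

[15; 1,2,1,30] for √248; ℓ=4 ⇒ convergent index 3
k=0  a_k=15  p_k/q_k = 15/1
…
k=2  a_k=2  p_k/q_k = 47/3
k=3  a_k=1  p_k/q_k = 63/4
fundamental: x₁=63, y₁=4  (since 3969 − 248·16 = 1)
(63+4√248)^2 = 7937 + 504√248
(63+4√248)^3 = 999999 + 63500√248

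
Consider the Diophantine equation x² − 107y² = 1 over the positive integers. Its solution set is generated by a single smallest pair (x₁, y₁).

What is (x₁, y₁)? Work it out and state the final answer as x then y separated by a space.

√107 = [10; 2,1,9,1,2,20, …], period ℓ=6 (even) → k=5
a_0=10:  p_0=10·1+0=10,  q_0=10·0+1=1
a_1=2:  p_1=2·10+1=21,  q_1=2·1+0=2
a_2=1:  p_2=1·21+10=31,  q_2=1·2+1=3
…
a_4=1:  p_4=1·300+31=331,  q_4=1·29+3=32
a_5=2:  p_5=2·331+300=962,  q_5=2·32+29=93
(x₁, y₁) = (962, 93);  962² − 107·93² = 1 ✓

962 93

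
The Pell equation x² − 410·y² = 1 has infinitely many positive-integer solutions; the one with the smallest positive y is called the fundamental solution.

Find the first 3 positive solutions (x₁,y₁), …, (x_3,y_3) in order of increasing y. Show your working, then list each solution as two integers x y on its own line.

81 4
13121 648
2125521 104972

d=410: √d = [20; 4,40] (ℓ=2, even), read p_1/q_1
k=0  a_k=20  p_k/q_k = 20/1
k=1  a_k=4  p_k/q_k = 81/4
(x₁, y₁) = (81, 4);  81² − 410·4² = 1 ✓
(81+4√410)^2 = 13121 + 648√410
(81+4√410)^3 = 2125521 + 104972√410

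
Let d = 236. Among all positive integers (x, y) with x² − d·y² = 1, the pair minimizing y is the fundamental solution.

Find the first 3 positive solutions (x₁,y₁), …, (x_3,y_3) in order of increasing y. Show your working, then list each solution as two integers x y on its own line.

√236 = [15; 2,1,3,5,1,6,1,5,3,1,2,30, …], period ℓ=12 (even) → k=11
i=0: a=15 ⇒ p=15, q=1
i=1: a=2 ⇒ p=31, q=2
i=2: a=1 ⇒ p=46, q=3
i=3: a=3 ⇒ p=169, q=11
i=4: a=5 ⇒ p=891, q=58
i=5: a=1 ⇒ p=1060, q=69
i=6: a=6 ⇒ p=7251, q=472
…
i=8: a=5 ⇒ p=48806, q=3177
i=9: a=3 ⇒ p=154729, q=10072
i=10: a=1 ⇒ p=203535, q=13249
i=11: a=2 ⇒ p=561799, q=36570
(x₁, y₁) = (561799, 36570);  561799² − 236·36570² = 1 ✓
n=2: (561799,36570)∘(561799,36570) = (561799·561799+236·36570·36570, 561799·36570+36570·561799) = (631236232801,41089978860)
n=3: (631236232801,41089978860)∘(561799,36570) = (561799·631236232801+236·36570·41089978860, 561799·41089978860+36570·631236232801) = (709255768702176199,46168618067101710)

561799 36570
631236232801 41089978860
709255768702176199 46168618067101710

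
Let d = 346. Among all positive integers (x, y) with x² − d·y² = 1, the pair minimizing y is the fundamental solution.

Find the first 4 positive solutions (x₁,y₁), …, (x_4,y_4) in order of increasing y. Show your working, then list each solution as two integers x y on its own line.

d=346: √d = [18; 1,1,1,1,36] (ℓ=5, odd), read p_9/q_9
step 0: (18, 1)  from 18·(1,0) + (0,1)
step 1: (19, 1)  from 1·(18,1) + (1,0)
…
step 6: (3497, 188)  from 1·(3404,183) + (93,5)
…
step 8: (10398, 559)  from 1·(6901,371) + (3497,188)
step 9: (17299, 930)  from 1·(10398,559) + (6901,371)
(x₁, y₁) = (17299, 930);  17299² − 346·930² = 1 ✓
(17299+930√346)^2 = 598510801 + 32176140√346
(17299+930√346)^3 = 20707276675699 + 1113230090790√346
(17299+930√346)^4 = 716430357827323201 + 38515534648976280√346

17299 930
598510801 32176140
20707276675699 1113230090790
716430357827323201 38515534648976280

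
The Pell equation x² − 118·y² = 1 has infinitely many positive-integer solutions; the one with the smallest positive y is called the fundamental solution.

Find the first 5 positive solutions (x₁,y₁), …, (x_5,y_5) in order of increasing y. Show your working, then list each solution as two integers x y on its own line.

306917 28254
188396089777 17343265836
115643925371868101 10645886241146970
70986173286526887819457 6534806934930865917144
43573726693046301732396700037 4011286680085707263143023126

[10; 1,6,3,2,10,2,3,6,1,20] for √118; ℓ=10 ⇒ convergent index 9
a_0=10:  p_0=10·1+0=10,  q_0=10·0+1=1
…
a_6=2:  p_6=2·5779+554=12112,  q_6=2·532+51=1115
…
a_8=6:  p_8=6·42115+12112=264802,  q_8=6·3877+1115=24377
a_9=1:  p_9=1·264802+42115=306917,  q_9=1·24377+3877=28254
→ (306917, 28254).  Check: 306917²=94198044889, 118·28254²=94198044888, difference 1.
(x_2, y_2) = (306917·306917 + 118·28254·28254, 306917·28254 + 28254·306917) = (188396089777, 17343265836)
(x_3, y_3) = (306917·188396089777 + 118·28254·17343265836, 306917·17343265836 + 28254·188396089777) = (115643925371868101, 10645886241146970)
(x_4, y_4) = (306917·115643925371868101 + 118·28254·10645886241146970, 306917·10645886241146970 + 28254·115643925371868101) = (70986173286526887819457, 6534806934930865917144)
(x_5, y_5) = (306917·70986173286526887819457 + 118·28254·6534806934930865917144, 306917·6534806934930865917144 + 28254·70986173286526887819457) = (43573726693046301732396700037, 4011286680085707263143023126)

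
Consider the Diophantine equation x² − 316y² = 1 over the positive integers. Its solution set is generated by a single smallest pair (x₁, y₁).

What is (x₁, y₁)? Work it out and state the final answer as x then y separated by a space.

√316 → a₀=17, period (1,3,2,8,2,3,1,34); ℓ=8 even so k=7
a_0=17:  p_0=17·1+0=17,  q_0=17·0+1=1
a_1=1:  p_1=1·17+1=18,  q_1=1·1+0=1
…
a_4=8:  p_4=8·160+71=1351,  q_4=8·9+4=76
a_5=2:  p_5=2·1351+160=2862,  q_5=2·76+9=161
a_6=3:  p_6=3·2862+1351=9937,  q_6=3·161+76=559
a_7=1:  p_7=1·9937+2862=12799,  q_7=1·559+161=720
fundamental: x₁=12799, y₁=720  (since 163814401 − 316·518400 = 1)

12799 720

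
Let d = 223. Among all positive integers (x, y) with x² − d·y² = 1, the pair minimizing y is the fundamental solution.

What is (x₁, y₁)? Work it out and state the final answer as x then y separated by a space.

√223 = [14; 1,13,1,28, …], period ℓ=4 (even) → k=3
i=0: a=14 ⇒ p=14, q=1
i=1: a=1 ⇒ p=15, q=1
i=2: a=13 ⇒ p=209, q=14
i=3: a=1 ⇒ p=224, q=15
(x₁, y₁) = (224, 15);  224² − 223·15² = 1 ✓

224 15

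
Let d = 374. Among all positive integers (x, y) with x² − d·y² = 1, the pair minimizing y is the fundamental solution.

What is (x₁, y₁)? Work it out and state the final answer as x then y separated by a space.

[19; 2,1,18,1,2,38] for √374; ℓ=6 ⇒ convergent index 5
step 0: (19, 1)  from 19·(1,0) + (0,1)
…
step 2: (58, 3)  from 1·(39,2) + (19,1)
…
step 4: (1141, 59)  from 1·(1083,56) + (58,3)
step 5: (3365, 174)  from 2·(1141,59) + (1083,56)
(x₁, y₁) = (3365, 174);  3365² − 374·174² = 1 ✓

3365 174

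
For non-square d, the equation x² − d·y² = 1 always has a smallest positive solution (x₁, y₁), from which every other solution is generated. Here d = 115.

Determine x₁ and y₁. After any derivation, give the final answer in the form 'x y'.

1126 105

d=115: √d = [10; 1,2,1,1,1,1,1,2,1,20] (ℓ=10, even), read p_9/q_9
a_0=10:  p_0=10·1+0=10,  q_0=10·0+1=1
a_1=1:  p_1=1·10+1=11,  q_1=1·1+0=1
a_2=2:  p_2=2·11+10=32,  q_2=2·1+1=3
…
a_6=1:  p_6=1·118+75=193,  q_6=1·11+7=18
a_7=1:  p_7=1·193+118=311,  q_7=1·18+11=29
a_8=2:  p_8=2·311+193=815,  q_8=2·29+18=76
a_9=1:  p_9=1·815+311=1126,  q_9=1·76+29=105
(x₁, y₁) = (1126, 105);  1126² − 115·105² = 1 ✓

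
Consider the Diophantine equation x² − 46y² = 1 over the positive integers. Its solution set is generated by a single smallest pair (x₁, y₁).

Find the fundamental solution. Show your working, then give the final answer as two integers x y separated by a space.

d=46: √d = [6; 1,3,1,1,2,6,2,1,1,3,1,12] (ℓ=12, even), read p_11/q_11
k=0  a_k=6  p_k/q_k = 6/1
k=1  a_k=1  p_k/q_k = 7/1
…
k=3  a_k=1  p_k/q_k = 34/5
…
k=6  a_k=6  p_k/q_k = 997/147
…
k=8  a_k=1  p_k/q_k = 3147/464
…
k=10  a_k=3  p_k/q_k = 19038/2807
k=11  a_k=1  p_k/q_k = 24335/3588
fundamental: x₁=24335, y₁=3588  (since 592192225 − 46·12873744 = 1)

24335 3588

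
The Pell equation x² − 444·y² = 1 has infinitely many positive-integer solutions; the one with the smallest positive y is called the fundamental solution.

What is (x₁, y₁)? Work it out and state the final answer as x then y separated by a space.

[21; 14,42] for √444; ℓ=2 ⇒ convergent index 1
i=0: a=21 ⇒ p=21, q=1
i=1: a=14 ⇒ p=295, q=14
→ (295, 14).  Check: 295²=87025, 444·14²=87024, difference 1.

295 14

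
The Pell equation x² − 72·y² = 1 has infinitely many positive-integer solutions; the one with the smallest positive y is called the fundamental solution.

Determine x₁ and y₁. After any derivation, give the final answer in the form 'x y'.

17 2

d=72: √d = [8; 2,16] (ℓ=2, even), read p_1/q_1
step 0: (8, 1)  from 8·(1,0) + (0,1)
step 1: (17, 2)  from 2·(8,1) + (1,0)
(x₁, y₁) = (17, 2);  17² − 72·2² = 1 ✓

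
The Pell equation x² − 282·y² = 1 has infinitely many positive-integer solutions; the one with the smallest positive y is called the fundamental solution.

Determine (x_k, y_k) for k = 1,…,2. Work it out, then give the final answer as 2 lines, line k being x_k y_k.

√282 → a₀=16, period (1,3,1,4,1,3,1,32); ℓ=8 even so k=7
k=0  a_k=16  p_k/q_k = 16/1
…
k=2  a_k=3  p_k/q_k = 67/4
…
k=4  a_k=4  p_k/q_k = 403/24
k=5  a_k=1  p_k/q_k = 487/29
k=6  a_k=3  p_k/q_k = 1864/111
k=7  a_k=1  p_k/q_k = 2351/140
→ (2351, 140).  Check: 2351²=5527201, 282·140²=5527200, difference 1.
n=2: (2351,140)∘(2351,140) = (2351·2351+282·140·140, 2351·140+140·2351) = (11054401,658280)

2351 140
11054401 658280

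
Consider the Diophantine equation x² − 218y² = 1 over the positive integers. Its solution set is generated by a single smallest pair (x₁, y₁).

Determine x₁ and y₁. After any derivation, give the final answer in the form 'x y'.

√218 → a₀=14, period (1,3,3,1,28); ℓ=5 odd so k=9
a_0=14:  p_0=14·1+0=14,  q_0=14·0+1=1
…
a_4=1:  p_4=1·192+59=251,  q_4=1·13+4=17
a_5=28:  p_5=28·251+192=7220,  q_5=28·17+13=489
…
a_7=3:  p_7=3·7471+7220=29633,  q_7=3·506+489=2007
a_8=3:  p_8=3·29633+7471=96370,  q_8=3·2007+506=6527
a_9=1:  p_9=1·96370+29633=126003,  q_9=1·6527+2007=8534
fundamental: x₁=126003, y₁=8534  (since 15876756009 − 218·72829156 = 1)

126003 8534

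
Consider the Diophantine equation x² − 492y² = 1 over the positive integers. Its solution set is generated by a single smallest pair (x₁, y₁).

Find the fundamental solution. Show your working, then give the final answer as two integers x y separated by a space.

[22; 5,1,1,10,1,1,5,44] for √492; ℓ=8 ⇒ convergent index 7
k=0  a_k=22  p_k/q_k = 22/1
k=1  a_k=5  p_k/q_k = 111/5
k=2  a_k=1  p_k/q_k = 133/6
…
k=4  a_k=10  p_k/q_k = 2573/116
k=5  a_k=1  p_k/q_k = 2817/127
k=6  a_k=1  p_k/q_k = 5390/243
k=7  a_k=5  p_k/q_k = 29767/1342
(x₁, y₁) = (29767, 1342);  29767² − 492·1342² = 1 ✓

29767 1342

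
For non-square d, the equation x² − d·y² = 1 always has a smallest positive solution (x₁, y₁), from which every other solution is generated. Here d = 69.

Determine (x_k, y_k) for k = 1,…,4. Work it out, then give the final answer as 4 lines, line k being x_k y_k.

7775 936
120901249 14554800
1880014414175 226327139064
29234224019520001 3519386997890400

[8; 3,3,1,4,1,3,3,16] for √69; ℓ=8 ⇒ convergent index 7
i=0: a=8 ⇒ p=8, q=1
i=1: a=3 ⇒ p=25, q=3
i=2: a=3 ⇒ p=83, q=10
i=3: a=1 ⇒ p=108, q=13
…
i=6: a=3 ⇒ p=2384, q=287
i=7: a=3 ⇒ p=7775, q=936
→ (7775, 936).  Check: 7775²=60450625, 69·936²=60450624, difference 1.
(7775+936√69)^2 = 120901249 + 14554800√69
(7775+936√69)^3 = 1880014414175 + 226327139064√69
(7775+936√69)^4 = 29234224019520001 + 3519386997890400√69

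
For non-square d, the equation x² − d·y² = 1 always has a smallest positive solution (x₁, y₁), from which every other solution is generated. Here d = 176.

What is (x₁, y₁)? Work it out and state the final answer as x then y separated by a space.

199 15

[13; 3,1,3,26] for √176; ℓ=4 ⇒ convergent index 3
k=0  a_k=13  p_k/q_k = 13/1
…
k=2  a_k=1  p_k/q_k = 53/4
k=3  a_k=3  p_k/q_k = 199/15
→ (199, 15).  Check: 199²=39601, 176·15²=39600, difference 1.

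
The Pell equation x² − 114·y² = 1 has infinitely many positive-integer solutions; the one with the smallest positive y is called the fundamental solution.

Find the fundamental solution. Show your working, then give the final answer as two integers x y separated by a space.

√114 = [10; 1,2,10,2,1,20, …], period ℓ=6 (even) → k=5
step 0: (10, 1)  from 10·(1,0) + (0,1)
step 1: (11, 1)  from 1·(10,1) + (1,0)
step 2: (32, 3)  from 2·(11,1) + (10,1)
step 3: (331, 31)  from 10·(32,3) + (11,1)
step 4: (694, 65)  from 2·(331,31) + (32,3)
step 5: (1025, 96)  from 1·(694,65) + (331,31)
→ (1025, 96).  Check: 1025²=1050625, 114·96²=1050624, difference 1.

1025 96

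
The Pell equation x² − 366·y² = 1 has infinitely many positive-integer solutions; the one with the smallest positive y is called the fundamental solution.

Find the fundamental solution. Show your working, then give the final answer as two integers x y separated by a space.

d=366: √d = [19; 7,1,1,1,2,12,2,1,1,1,7,38] (ℓ=12, even), read p_11/q_11
step 0: (19, 1)  from 19·(1,0) + (0,1)
…
step 4: (440, 23)  from 1·(287,15) + (153,8)
step 5: (1167, 61)  from 2·(440,23) + (287,15)
…
step 7: (30055, 1571)  from 2·(14444,755) + (1167,61)
…
step 10: (119053, 6223)  from 1·(74554,3897) + (44499,2326)
step 11: (907925, 47458)  from 7·(119053,6223) + (74554,3897)
fundamental: x₁=907925, y₁=47458  (since 824327805625 − 366·2252261764 = 1)

907925 47458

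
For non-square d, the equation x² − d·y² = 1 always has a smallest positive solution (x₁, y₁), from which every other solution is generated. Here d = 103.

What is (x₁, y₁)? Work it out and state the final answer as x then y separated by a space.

√103 = [10; 6,1,2,1,1,9,1,1,2,1,6,20, …], period ℓ=12 (even) → k=11
k=0  a_k=10  p_k/q_k = 10/1
…
k=3  a_k=2  p_k/q_k = 203/20
k=4  a_k=1  p_k/q_k = 274/27
k=5  a_k=1  p_k/q_k = 477/47
…
k=10  a_k=1  p_k/q_k = 33877/3338
k=11  a_k=6  p_k/q_k = 227528/22419
(x₁, y₁) = (227528, 22419);  227528² − 103·22419² = 1 ✓

227528 22419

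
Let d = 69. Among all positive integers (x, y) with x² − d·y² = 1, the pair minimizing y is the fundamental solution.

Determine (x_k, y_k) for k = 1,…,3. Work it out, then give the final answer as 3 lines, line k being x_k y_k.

7775 936
120901249 14554800
1880014414175 226327139064

√69 → a₀=8, period (3,3,1,4,1,3,3,16); ℓ=8 even so k=7
step 0: (8, 1)  from 8·(1,0) + (0,1)
step 1: (25, 3)  from 3·(8,1) + (1,0)
step 2: (83, 10)  from 3·(25,3) + (8,1)
step 3: (108, 13)  from 1·(83,10) + (25,3)
step 4: (515, 62)  from 4·(108,13) + (83,10)
step 5: (623, 75)  from 1·(515,62) + (108,13)
step 6: (2384, 287)  from 3·(623,75) + (515,62)
step 7: (7775, 936)  from 3·(2384,287) + (623,75)
→ (7775, 936).  Check: 7775²=60450625, 69·936²=60450624, difference 1.
k=2:  x_2 = 7775·7775+69·936·936 = 120901249,  y_2 = 7775·936+936·7775 = 14554800
k=3:  x_3 = 7775·120901249+69·936·14554800 = 1880014414175,  y_3 = 7775·14554800+936·120901249 = 226327139064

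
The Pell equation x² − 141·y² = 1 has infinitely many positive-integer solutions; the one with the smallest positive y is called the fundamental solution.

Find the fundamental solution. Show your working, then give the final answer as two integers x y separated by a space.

d=141: √d = [11; 1,6,1,22] (ℓ=4, even), read p_3/q_3
i=0: a=11 ⇒ p=11, q=1
…
i=2: a=6 ⇒ p=83, q=7
i=3: a=1 ⇒ p=95, q=8
→ (95, 8).  Check: 95²=9025, 141·8²=9024, difference 1.

95 8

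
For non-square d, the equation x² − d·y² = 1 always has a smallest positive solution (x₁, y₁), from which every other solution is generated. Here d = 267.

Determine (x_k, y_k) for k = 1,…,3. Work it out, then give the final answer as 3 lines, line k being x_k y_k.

d=267: √d = [16; 2,1,15,1,2,32] (ℓ=6, even), read p_5/q_5
k=0  a_k=16  p_k/q_k = 16/1
…
k=3  a_k=15  p_k/q_k = 768/47
k=4  a_k=1  p_k/q_k = 817/50
k=5  a_k=2  p_k/q_k = 2402/147
→ (2402, 147).  Check: 2402²=5769604, 267·147²=5769603, difference 1.
(x_2, y_2) = (2402·2402 + 267·147·147, 2402·147 + 147·2402) = (11539207, 706188)
(x_3, y_3) = (2402·11539207 + 267·147·706188, 2402·706188 + 147·11539207) = (55434348026, 3392527005)

2402 147
11539207 706188
55434348026 3392527005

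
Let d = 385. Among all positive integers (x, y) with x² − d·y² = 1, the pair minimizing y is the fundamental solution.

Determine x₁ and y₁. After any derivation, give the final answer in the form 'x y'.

95831 4884

√385 = [19; 1,1,1,1,1,…,1,1,38, …], period ℓ=16 (even) → k=15
a_0=19:  p_0=19·1+0=19,  q_0=19·0+1=1
a_1=1:  p_1=1·19+1=20,  q_1=1·1+0=1
…
a_4=1:  p_4=1·59+39=98,  q_4=1·3+2=5
a_5=1:  p_5=1·98+59=157,  q_5=1·5+3=8
…
a_7=1:  p_7=1·569+157=726,  q_7=1·29+8=37
…
a_12=1:  p_12=1·13009+10262=23271,  q_12=1·663+523=1186
a_13=1:  p_13=1·23271+13009=36280,  q_13=1·1186+663=1849
a_14=1:  p_14=1·36280+23271=59551,  q_14=1·1849+1186=3035
a_15=1:  p_15=1·59551+36280=95831,  q_15=1·3035+1849=4884
→ (95831, 4884).  Check: 95831²=9183580561, 385·4884²=9183580560, difference 1.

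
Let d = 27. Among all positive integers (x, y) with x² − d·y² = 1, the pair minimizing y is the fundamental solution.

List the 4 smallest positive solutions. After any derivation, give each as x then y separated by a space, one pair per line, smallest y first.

√27 → a₀=5, period (5,10); ℓ=2 even so k=1
i=0: a=5 ⇒ p=5, q=1
i=1: a=5 ⇒ p=26, q=5
fundamental: x₁=26, y₁=5  (since 676 − 27·25 = 1)
(x_2, y_2) = (26·26 + 27·5·5, 26·5 + 5·26) = (1351, 260)
(x_3, y_3) = (26·1351 + 27·5·260, 26·260 + 5·1351) = (70226, 13515)
(x_4, y_4) = (26·70226 + 27·5·13515, 26·13515 + 5·70226) = (3650401, 702520)

26 5
1351 260
70226 13515
3650401 702520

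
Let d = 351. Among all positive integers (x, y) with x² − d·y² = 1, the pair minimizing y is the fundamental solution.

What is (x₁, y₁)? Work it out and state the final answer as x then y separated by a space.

62425 3332

[18; 1,2,1,3,2,2,2,3,1,2,1,36] for √351; ℓ=12 ⇒ convergent index 11
i=0: a=18 ⇒ p=18, q=1
i=1: a=1 ⇒ p=19, q=1
…
i=4: a=3 ⇒ p=281, q=15
i=5: a=2 ⇒ p=637, q=34
…
i=10: a=2 ⇒ p=45882, q=2449
i=11: a=1 ⇒ p=62425, q=3332
(x₁, y₁) = (62425, 3332);  62425² − 351·3332² = 1 ✓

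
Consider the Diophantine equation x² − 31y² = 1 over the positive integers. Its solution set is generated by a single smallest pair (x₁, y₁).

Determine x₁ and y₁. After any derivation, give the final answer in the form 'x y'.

1520 273

d=31: √d = [5; 1,1,3,5,3,1,1,10] (ℓ=8, even), read p_7/q_7
a_0=5:  p_0=5·1+0=5,  q_0=5·0+1=1
a_1=1:  p_1=1·5+1=6,  q_1=1·1+0=1
a_2=1:  p_2=1·6+5=11,  q_2=1·1+1=2
a_3=3:  p_3=3·11+6=39,  q_3=3·2+1=7
…
a_5=3:  p_5=3·206+39=657,  q_5=3·37+7=118
a_6=1:  p_6=1·657+206=863,  q_6=1·118+37=155
a_7=1:  p_7=1·863+657=1520,  q_7=1·155+118=273
→ (1520, 273).  Check: 1520²=2310400, 31·273²=2310399, difference 1.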